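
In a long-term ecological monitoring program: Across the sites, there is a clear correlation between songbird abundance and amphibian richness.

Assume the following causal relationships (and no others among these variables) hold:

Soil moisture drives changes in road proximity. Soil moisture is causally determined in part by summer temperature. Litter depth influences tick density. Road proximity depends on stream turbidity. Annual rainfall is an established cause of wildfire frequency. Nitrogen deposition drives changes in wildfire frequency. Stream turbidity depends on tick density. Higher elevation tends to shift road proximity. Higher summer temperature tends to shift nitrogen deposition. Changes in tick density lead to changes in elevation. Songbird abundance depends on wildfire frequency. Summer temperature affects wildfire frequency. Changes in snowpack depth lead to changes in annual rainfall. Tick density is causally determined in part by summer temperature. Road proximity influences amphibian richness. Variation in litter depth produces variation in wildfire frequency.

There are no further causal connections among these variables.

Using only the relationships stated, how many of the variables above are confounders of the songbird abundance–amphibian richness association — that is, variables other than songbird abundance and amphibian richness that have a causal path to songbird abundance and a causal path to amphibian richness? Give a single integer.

2

The common causes are: litter depth (to songbird abundance via litter depth → wildfire frequency → songbird abundance; to amphibian richness via litter depth → tick density → stream turbidity → road proximity → amphibian richness); summer temperature (to songbird abundance via summer temperature → wildfire frequency → songbird abundance; to amphibian richness via summer temperature → soil moisture → road proximity → amphibian richness).
Every other variable lacks a causal path to at least one of songbird abundance and amphibian richness.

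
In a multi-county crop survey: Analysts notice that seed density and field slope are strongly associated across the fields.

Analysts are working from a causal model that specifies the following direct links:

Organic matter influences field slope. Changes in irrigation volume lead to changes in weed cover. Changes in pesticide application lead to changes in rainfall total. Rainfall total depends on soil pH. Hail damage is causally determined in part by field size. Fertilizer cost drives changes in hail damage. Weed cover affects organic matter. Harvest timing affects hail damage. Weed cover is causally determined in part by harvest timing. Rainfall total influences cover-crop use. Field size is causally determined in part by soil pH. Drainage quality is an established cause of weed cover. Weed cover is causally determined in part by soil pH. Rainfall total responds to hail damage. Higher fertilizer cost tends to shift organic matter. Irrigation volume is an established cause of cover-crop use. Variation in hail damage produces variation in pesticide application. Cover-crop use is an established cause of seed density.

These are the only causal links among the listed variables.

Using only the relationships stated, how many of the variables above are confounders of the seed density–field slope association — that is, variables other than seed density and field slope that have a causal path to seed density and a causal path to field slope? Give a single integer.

4

The common causes are: fertilizer cost (to seed density via fertilizer cost → hail damage → rainfall total → cover-crop use → seed density; to field slope via fertilizer cost → organic matter → field slope); harvest timing (to seed density via harvest timing → hail damage → rainfall total → cover-crop use → seed density; to field slope via harvest timing → weed cover → organic matter → field slope); irrigation volume (to seed density via irrigation volume → cover-crop use → seed density; to field slope via irrigation volume → weed cover → organic matter → field slope); soil pH (to seed density via soil pH → rainfall total → cover-crop use → seed density; to field slope via soil pH → weed cover → organic matter → field slope).
Every other variable lacks a causal path to at least one of seed density and field slope.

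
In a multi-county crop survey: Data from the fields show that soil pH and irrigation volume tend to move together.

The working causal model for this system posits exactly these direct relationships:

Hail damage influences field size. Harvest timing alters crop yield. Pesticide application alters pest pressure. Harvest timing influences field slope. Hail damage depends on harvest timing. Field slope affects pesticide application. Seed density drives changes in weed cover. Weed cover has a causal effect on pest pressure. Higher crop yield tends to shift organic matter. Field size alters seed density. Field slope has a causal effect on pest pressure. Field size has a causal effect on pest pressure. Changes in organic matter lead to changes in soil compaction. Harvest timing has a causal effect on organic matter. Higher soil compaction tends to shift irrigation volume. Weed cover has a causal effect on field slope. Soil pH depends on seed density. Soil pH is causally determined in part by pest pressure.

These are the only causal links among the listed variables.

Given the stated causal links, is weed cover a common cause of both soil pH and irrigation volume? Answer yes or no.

Weed cover has no stated causal path to irrigation volume. A confounder must cause both variables, so weed cover does not qualify.

no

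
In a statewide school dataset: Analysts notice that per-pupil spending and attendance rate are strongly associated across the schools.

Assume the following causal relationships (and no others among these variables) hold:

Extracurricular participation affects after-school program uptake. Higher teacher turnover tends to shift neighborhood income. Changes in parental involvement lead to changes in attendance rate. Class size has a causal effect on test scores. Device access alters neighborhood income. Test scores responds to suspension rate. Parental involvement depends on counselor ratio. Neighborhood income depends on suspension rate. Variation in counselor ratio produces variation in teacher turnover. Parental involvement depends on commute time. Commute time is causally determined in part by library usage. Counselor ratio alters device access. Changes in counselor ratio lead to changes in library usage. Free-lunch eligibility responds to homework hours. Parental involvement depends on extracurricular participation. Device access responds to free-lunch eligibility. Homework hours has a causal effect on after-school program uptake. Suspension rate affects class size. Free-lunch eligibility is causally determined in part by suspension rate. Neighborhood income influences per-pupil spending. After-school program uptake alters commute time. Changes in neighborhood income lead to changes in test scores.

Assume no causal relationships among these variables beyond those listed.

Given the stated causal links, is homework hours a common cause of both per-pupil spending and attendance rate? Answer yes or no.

yes

Homework hours has a causal path to per-pupil spending (homework hours → free-lunch eligibility → device access → neighborhood income → per-pupil spending) and to attendance rate (homework hours → after-school program uptake → commute time → parental involvement → attendance rate), so it is a common cause of both — a confounder.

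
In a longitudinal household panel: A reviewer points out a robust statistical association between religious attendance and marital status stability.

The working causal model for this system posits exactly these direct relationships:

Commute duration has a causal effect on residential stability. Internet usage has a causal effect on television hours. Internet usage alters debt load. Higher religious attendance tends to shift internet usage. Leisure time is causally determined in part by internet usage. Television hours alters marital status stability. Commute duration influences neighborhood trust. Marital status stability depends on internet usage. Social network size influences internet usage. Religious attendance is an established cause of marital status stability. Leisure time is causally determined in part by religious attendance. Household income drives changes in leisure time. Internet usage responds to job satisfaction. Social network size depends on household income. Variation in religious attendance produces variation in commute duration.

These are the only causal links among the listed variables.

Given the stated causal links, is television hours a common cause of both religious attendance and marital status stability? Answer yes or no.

Television hours has no stated causal path to religious attendance. A confounder must cause both variables, so television hours does not qualify.

no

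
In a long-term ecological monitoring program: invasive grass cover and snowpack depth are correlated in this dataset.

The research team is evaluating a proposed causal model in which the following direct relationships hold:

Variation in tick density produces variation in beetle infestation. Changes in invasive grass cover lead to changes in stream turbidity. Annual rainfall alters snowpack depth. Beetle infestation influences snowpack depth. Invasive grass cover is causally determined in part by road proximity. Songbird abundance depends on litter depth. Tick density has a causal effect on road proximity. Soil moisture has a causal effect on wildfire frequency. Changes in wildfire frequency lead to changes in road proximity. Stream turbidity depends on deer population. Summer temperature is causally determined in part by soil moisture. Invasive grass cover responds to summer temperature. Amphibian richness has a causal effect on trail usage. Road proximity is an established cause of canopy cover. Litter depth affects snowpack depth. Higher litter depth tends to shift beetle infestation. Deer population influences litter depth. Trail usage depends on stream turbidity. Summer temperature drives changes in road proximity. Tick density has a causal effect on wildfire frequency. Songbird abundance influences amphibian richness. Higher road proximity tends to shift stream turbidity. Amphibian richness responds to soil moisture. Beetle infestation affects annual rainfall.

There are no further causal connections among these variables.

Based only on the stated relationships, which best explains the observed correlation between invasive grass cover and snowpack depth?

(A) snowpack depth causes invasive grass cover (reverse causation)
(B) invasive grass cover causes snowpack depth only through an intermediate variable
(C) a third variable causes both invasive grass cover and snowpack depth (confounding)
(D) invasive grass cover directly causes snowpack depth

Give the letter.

C

Tick density causes invasive grass cover (tick density → road proximity → invasive grass cover) and snowpack depth (tick density → beetle infestation → snowpack depth) — a common cause creating the correlation.
There is no stated path from invasive grass cover to snowpack depth or from snowpack depth to invasive grass cover, so neither direct nor reverse causation applies.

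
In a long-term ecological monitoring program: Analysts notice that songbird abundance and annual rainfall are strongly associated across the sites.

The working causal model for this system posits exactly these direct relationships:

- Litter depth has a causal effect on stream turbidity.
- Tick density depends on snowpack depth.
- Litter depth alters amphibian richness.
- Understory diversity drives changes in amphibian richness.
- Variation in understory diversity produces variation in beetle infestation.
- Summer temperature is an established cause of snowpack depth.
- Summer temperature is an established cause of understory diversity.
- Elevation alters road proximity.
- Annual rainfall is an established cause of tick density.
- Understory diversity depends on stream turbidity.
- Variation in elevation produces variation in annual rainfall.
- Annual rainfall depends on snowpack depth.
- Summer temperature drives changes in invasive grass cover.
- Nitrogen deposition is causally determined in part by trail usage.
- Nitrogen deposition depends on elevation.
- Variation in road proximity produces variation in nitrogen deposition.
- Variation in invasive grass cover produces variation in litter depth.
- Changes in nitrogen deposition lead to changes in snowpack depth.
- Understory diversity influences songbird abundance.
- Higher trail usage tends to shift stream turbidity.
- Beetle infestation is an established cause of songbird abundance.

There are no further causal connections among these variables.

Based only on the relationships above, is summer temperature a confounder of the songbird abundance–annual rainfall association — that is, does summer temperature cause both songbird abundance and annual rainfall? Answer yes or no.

Summer temperature has a causal path to songbird abundance (summer temperature → understory diversity → songbird abundance) and to annual rainfall (summer temperature → snowpack depth → annual rainfall), so it is a common cause of both — a confounder.

yes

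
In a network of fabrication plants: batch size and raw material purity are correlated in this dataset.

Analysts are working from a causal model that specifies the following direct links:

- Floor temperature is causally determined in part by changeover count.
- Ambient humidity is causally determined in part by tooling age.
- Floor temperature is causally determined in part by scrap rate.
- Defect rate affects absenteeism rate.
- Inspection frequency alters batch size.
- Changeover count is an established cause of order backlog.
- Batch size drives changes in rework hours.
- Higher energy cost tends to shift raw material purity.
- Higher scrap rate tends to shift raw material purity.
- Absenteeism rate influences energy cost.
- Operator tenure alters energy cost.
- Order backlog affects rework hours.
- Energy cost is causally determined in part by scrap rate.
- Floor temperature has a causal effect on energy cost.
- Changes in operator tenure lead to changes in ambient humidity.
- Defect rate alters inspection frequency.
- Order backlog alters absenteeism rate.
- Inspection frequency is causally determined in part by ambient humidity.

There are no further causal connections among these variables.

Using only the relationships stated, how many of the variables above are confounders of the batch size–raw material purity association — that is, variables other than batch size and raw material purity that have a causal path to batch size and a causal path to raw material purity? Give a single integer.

The common causes are: defect rate (to batch size via defect rate → inspection frequency → batch size; to raw material purity via defect rate → absenteeism rate → energy cost → raw material purity); operator tenure (to batch size via operator tenure → ambient humidity → inspection frequency → batch size; to raw material purity via operator tenure → energy cost → raw material purity).
Every other variable lacks a causal path to at least one of batch size and raw material purity.

2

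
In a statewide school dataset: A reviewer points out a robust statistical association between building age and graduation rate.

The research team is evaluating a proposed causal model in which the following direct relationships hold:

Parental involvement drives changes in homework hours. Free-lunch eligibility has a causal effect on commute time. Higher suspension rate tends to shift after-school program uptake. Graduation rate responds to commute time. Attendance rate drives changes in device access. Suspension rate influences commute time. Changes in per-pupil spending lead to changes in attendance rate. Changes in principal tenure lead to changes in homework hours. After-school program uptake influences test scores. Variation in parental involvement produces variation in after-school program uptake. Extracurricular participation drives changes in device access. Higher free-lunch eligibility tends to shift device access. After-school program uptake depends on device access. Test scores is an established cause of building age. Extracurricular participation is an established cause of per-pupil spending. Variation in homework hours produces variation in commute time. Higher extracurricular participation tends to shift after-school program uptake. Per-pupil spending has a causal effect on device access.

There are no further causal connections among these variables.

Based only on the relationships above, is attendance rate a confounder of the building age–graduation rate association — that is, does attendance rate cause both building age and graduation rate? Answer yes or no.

no

Attendance rate has no stated causal path to graduation rate. A confounder must cause both variables, so attendance rate does not qualify.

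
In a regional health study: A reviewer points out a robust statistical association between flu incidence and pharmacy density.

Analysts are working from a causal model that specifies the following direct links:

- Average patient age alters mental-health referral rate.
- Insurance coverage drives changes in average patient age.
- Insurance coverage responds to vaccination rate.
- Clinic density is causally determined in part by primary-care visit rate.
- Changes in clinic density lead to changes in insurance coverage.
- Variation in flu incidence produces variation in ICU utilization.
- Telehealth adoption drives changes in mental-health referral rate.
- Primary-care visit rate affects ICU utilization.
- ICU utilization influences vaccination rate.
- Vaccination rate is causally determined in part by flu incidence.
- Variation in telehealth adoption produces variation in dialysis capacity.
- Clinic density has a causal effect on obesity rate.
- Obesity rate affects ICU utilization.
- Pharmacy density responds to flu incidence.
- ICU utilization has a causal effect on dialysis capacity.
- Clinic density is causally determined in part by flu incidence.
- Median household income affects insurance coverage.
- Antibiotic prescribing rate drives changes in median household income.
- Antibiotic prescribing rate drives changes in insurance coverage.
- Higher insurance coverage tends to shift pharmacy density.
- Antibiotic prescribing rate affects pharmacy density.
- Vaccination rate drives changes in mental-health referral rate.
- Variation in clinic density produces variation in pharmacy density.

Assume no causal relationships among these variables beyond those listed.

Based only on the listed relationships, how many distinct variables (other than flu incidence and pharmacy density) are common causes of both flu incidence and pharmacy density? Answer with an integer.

No listed variable has a causal path to both flu incidence and pharmacy density, so there are no common causes.

0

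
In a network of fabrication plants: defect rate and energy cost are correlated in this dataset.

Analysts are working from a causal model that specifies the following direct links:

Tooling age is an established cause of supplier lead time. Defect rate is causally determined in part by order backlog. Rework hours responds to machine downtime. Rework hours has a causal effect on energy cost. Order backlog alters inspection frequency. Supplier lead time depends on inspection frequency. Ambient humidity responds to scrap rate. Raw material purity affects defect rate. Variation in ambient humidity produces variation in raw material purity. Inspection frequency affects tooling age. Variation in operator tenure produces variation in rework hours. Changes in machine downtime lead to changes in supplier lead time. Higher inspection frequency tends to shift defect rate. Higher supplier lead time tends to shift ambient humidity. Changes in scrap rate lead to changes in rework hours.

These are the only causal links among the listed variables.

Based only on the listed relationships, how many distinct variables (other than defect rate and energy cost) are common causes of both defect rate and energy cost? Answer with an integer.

2

The common causes are: machine downtime (to defect rate via machine downtime → supplier lead time → ambient humidity → raw material purity → defect rate; to energy cost via machine downtime → rework hours → energy cost); scrap rate (to defect rate via scrap rate → ambient humidity → raw material purity → defect rate; to energy cost via scrap rate → rework hours → energy cost).
Every other variable lacks a causal path to at least one of defect rate and energy cost.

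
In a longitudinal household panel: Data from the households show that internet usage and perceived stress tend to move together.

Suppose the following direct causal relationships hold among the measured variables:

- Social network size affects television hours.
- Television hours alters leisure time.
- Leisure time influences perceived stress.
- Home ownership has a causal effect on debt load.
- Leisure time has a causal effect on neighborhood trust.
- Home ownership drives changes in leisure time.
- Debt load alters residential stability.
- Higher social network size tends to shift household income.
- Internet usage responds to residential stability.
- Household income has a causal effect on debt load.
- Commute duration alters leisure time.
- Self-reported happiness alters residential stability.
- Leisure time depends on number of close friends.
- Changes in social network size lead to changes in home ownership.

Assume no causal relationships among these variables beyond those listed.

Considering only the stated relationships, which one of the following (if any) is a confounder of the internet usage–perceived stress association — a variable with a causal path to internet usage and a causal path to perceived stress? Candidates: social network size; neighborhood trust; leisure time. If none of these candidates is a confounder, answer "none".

Social network size causes internet usage (social network size → home ownership → debt load → residential stability → internet usage) and also causes perceived stress (social network size → home ownership → leisure time → perceived stress); it is a common cause of both.
Each of the other candidates lacks a causal path to at least one of internet usage and perceived stress, so they do not confound the relationship.

social network size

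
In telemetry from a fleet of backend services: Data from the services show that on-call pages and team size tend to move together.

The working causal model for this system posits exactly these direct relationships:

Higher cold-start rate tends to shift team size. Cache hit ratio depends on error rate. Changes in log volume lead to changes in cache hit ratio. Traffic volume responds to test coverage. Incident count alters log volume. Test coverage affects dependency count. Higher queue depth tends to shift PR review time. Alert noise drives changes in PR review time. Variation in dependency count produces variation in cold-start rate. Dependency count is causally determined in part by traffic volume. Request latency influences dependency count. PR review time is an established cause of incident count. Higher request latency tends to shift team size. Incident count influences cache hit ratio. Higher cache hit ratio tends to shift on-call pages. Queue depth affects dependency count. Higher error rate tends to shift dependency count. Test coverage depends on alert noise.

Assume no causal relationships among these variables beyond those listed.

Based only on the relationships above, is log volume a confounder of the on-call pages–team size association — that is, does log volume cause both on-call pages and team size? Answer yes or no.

no

Log volume has no stated causal path to team size. A confounder must cause both variables, so log volume does not qualify.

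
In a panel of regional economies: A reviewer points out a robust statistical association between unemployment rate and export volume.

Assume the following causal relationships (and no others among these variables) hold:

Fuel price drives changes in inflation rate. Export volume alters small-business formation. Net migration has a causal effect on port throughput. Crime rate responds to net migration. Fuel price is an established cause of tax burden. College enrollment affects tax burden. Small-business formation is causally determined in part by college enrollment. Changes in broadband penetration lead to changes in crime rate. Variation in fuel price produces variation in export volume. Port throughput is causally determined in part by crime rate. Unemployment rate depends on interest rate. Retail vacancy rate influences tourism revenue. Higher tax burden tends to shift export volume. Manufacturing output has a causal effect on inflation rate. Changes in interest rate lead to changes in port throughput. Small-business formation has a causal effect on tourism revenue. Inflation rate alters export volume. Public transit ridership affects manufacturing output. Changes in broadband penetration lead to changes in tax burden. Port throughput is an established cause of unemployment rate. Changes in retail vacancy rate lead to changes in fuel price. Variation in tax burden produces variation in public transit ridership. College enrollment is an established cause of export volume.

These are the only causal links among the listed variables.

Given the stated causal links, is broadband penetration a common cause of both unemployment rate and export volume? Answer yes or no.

yes

Broadband penetration has a causal path to unemployment rate (broadband penetration → crime rate → port throughput → unemployment rate) and to export volume (broadband penetration → tax burden → export volume), so it is a common cause of both — a confounder.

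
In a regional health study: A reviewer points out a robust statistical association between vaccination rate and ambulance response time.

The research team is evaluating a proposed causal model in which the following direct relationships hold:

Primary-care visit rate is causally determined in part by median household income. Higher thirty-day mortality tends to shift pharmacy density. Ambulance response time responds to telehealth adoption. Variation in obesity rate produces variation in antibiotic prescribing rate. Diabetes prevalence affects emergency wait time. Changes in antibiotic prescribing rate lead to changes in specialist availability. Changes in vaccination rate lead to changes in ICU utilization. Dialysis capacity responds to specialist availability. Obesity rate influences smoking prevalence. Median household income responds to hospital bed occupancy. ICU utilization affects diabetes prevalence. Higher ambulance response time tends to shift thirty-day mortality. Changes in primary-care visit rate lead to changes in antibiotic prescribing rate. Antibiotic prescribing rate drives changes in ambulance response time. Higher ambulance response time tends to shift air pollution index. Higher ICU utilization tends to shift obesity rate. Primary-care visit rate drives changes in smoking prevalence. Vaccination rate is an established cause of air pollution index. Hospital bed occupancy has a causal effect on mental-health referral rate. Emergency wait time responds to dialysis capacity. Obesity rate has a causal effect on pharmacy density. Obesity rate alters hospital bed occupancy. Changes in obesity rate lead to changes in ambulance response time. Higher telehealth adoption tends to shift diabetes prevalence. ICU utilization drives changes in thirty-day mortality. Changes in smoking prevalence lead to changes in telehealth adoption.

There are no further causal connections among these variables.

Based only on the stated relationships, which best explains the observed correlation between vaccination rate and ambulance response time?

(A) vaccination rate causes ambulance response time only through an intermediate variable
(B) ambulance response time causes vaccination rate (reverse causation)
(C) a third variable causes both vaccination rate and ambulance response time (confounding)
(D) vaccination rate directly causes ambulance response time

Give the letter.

A

Vaccination rate reaches ambulance response time through vaccination rate → ICU utilization → obesity rate → ambulance response time — an indirect causal chain with no direct vaccination rate → ambulance response time link. No variable causes both vaccination rate and ambulance response time, so confounding is ruled out; the effect is mediated.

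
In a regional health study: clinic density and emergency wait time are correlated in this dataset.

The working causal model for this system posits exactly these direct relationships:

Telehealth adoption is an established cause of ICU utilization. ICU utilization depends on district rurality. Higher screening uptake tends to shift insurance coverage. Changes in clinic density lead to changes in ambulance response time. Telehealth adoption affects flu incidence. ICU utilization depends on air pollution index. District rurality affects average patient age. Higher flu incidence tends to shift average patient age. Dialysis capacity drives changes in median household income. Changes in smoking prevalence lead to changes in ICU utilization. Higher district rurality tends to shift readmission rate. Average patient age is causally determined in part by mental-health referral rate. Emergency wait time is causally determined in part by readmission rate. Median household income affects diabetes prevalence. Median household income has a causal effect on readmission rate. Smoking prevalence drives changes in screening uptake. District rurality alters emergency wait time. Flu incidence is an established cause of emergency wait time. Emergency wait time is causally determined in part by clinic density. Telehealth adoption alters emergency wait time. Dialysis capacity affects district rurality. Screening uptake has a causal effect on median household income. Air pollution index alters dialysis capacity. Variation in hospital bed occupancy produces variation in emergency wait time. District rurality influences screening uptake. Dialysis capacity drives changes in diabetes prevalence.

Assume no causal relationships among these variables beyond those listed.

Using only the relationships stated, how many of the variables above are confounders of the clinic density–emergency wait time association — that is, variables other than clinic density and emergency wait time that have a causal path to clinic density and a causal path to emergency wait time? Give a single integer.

No listed variable has a causal path to both clinic density and emergency wait time, so there are no common causes.

0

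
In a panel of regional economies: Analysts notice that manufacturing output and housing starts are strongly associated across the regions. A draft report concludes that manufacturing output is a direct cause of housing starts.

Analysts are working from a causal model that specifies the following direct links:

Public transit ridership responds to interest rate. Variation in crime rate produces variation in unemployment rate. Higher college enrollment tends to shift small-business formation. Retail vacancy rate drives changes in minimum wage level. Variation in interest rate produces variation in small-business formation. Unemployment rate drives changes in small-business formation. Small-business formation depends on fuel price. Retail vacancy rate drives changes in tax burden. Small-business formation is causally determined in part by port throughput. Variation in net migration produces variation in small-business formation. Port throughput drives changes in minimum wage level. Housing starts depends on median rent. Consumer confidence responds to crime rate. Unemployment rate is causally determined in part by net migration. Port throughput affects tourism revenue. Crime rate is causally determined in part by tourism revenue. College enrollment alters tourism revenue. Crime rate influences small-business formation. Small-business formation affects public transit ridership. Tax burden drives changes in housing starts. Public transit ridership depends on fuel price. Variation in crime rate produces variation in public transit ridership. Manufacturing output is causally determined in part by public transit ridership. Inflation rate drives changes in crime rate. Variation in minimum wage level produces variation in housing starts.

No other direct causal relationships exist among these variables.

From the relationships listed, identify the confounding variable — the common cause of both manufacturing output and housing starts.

port throughput

Port throughput has a causal path to manufacturing output (port throughput → small-business formation → public transit ridership → manufacturing output) and a separate causal path to housing starts (port throughput → minimum wage level → housing starts), so it is a common cause of both.
No stated relationship gives manufacturing output a causal route to housing starts, so the correlation is explained by the shared upstream cause rather than a direct effect.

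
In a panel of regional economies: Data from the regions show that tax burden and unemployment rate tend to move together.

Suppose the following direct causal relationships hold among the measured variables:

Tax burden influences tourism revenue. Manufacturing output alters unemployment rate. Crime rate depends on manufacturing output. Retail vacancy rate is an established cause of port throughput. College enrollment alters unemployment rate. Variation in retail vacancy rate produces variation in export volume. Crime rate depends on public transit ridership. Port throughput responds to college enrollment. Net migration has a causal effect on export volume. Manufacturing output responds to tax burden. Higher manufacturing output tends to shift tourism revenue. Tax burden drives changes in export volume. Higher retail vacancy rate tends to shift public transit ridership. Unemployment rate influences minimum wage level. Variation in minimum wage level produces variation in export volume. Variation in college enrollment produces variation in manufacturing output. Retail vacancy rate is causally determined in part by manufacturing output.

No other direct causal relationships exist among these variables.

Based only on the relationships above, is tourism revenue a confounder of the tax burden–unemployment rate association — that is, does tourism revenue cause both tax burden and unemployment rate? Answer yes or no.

Tourism revenue has no stated causal path to either tax burden or unemployment rate. A confounder must cause both variables, so tourism revenue does not qualify.

no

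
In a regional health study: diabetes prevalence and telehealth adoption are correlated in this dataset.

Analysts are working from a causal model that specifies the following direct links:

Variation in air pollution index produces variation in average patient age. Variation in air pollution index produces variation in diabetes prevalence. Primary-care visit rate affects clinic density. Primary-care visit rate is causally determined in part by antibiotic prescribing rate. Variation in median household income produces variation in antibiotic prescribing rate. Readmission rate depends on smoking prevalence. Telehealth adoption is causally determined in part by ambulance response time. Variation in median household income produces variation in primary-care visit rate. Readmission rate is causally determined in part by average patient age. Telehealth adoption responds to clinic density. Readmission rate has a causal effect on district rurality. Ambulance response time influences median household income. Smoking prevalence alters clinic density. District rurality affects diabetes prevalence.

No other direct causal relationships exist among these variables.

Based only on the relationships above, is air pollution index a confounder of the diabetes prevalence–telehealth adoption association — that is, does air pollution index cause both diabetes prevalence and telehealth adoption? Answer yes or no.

Air pollution index has no stated causal path to telehealth adoption. A confounder must cause both variables, so air pollution index does not qualify.

no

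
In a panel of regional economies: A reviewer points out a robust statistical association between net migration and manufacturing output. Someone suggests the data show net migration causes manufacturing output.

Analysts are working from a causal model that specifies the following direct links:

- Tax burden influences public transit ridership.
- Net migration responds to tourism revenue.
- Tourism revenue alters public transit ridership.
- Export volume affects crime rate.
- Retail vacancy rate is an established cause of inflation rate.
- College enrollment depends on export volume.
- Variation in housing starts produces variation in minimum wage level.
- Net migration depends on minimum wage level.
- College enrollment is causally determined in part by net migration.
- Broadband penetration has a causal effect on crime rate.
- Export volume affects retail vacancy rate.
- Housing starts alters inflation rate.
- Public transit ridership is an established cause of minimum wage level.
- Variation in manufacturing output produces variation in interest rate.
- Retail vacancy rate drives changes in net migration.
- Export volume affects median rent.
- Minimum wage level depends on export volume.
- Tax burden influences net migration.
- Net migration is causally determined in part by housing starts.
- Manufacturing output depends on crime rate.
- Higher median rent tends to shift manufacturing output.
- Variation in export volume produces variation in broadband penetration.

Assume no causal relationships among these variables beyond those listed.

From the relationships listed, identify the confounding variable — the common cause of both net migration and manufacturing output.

Export volume has a causal path to net migration (export volume → retail vacancy rate → net migration) and a separate causal path to manufacturing output (export volume → median rent → manufacturing output), so it is a common cause of both.
No stated relationship gives net migration a causal route to manufacturing output, so the correlation is explained by the shared upstream cause rather than a direct effect.

export volume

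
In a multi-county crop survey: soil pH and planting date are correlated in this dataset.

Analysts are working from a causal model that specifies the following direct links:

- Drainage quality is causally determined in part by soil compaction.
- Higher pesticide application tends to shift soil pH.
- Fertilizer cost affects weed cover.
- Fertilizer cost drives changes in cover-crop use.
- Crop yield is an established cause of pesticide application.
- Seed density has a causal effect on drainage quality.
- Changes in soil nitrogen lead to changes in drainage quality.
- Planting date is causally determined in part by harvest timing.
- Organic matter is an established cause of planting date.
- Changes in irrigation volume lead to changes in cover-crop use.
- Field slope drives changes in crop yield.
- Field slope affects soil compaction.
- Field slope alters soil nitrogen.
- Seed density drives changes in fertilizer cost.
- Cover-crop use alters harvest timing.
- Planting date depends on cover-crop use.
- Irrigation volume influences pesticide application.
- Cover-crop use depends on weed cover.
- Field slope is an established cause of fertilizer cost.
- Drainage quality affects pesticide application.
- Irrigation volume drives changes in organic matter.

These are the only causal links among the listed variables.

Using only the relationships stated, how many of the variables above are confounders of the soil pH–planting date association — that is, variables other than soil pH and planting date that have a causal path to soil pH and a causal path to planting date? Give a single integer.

The common causes are: field slope (to soil pH via field slope → crop yield → pesticide application → soil pH; to planting date via field slope → fertilizer cost → cover-crop use → planting date); irrigation volume (to soil pH via irrigation volume → pesticide application → soil pH; to planting date via irrigation volume → organic matter → planting date); seed density (to soil pH via seed density → drainage quality → pesticide application → soil pH; to planting date via seed density → fertilizer cost → cover-crop use → planting date).
Every other variable lacks a causal path to at least one of soil pH and planting date.

3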